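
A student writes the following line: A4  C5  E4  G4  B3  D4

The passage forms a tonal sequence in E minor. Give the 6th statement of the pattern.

G2 B2

The 2-note cells begin on A4, E4, B3 — each down a 4th from the last.
Extending down a 4th: F#3 → C3 → G2.
Statement 6 starts on G2 and keeps the same diatonic contour: G2 B2.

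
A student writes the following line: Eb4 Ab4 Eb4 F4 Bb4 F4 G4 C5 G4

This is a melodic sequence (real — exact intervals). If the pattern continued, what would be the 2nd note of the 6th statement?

F#5

With 3-note cells, note 2 of each statement runs Ab4, Bb4, C5.
Extending up a 2nd: D5 → E5 → F#5.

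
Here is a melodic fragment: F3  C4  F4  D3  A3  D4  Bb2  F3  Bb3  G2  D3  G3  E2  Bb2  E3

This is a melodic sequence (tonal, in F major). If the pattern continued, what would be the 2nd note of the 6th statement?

With 3-note cells, note 2 of each statement runs C4, A3, F3, D3, Bb2.
From Bb2, down a 3rd gives G2.

G2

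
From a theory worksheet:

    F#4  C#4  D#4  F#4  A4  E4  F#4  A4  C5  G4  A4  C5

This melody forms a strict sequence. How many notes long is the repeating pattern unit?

4

12 notes total. Splitting into 3 groups of 4:
F#4 C#4 D#4 F#4 | A4 E4 F#4 A4 | C5 G4 A4 C5
Every group is a transposition up a 3rd of the one before; no shorter unit works.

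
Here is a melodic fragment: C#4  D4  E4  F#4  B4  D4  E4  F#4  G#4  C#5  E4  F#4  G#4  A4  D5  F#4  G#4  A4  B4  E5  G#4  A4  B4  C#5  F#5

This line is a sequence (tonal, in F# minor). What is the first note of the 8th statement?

The 5-note cells begin on C#4, D4, E4, F#4, G#4 — each up a 2nd from the last.
Continuing: A4 → B4 → C#5. Statement 8 starts on C#5.

C#5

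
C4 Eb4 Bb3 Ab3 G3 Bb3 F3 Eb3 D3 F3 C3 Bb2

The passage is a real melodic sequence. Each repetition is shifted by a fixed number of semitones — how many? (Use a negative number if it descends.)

Taking 4-note groups, the heads are C4, G3, D3: the pattern moves down a 4th.
Counting half-steps from C4 to G3: -5.

-5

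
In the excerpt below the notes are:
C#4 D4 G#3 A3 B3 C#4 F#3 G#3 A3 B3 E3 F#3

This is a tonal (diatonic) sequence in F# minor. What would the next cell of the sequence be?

G#3 A3 D3 E3

Taking 4-note groups, the heads are C#4, B3, A3: the pattern moves down a 2nd.
So cell 4 is G#3 A3 D3 E3.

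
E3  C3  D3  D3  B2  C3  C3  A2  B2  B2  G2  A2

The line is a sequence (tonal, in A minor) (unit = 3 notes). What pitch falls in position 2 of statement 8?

With 3-note cells, note 2 of each statement runs C3, B2, A2, G2.
Extending down a 2nd: F2 → E2 → D2 → C2.

C2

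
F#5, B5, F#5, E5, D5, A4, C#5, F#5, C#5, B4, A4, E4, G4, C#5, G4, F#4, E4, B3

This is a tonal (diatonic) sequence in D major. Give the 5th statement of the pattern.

The 6-note cells begin on F#5, C#5, G4 — each down a 4th from the last.
Extending down a 4th: D4 → A3.
Statement 5 starts on A3 and keeps the same diatonic contour: A3 D4 A3 G3 F#3 C#3.

A3 D4 A3 G3 F#3 C#3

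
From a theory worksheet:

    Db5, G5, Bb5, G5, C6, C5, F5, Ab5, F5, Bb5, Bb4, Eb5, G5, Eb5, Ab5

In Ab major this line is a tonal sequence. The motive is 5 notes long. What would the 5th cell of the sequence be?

Unit = 5 notes; the statements start on Db5, C5, Bb4, moving down a 2nd each time.
Carrying on: Ab4 → G4.
So cell 5 is G4 C5 Eb5 C5 F5.

G4 C5 Eb5 C5 F5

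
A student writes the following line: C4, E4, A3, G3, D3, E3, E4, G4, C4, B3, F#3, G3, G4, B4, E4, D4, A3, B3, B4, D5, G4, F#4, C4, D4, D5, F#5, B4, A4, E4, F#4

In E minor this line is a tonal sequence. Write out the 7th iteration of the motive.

The 6-note cells begin on C4, E4, G4, B4, D5 — each up a 3rd from the last.
Extending up a 3rd: F#5 → A5.
From A5 the diatonic shape gives A5 C6 F#5 E5 B4 C5.

A5 C6 F#5 E5 B4 C5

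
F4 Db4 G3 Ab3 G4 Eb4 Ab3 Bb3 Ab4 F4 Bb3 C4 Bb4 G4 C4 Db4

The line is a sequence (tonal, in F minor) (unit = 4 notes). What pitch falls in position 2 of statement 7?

With 4-note cells, note 2 of each statement runs Db4, Eb4, F4, G4.
Carrying that up a 2nd forward: Ab4 → Bb4 → C5.

C5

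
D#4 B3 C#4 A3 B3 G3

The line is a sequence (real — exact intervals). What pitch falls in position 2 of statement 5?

The unit is 2 notes. Position-2 pitches of the 3 shown cells: B3, A3, G3.
Carrying that down a 2nd forward: F3 → Eb3.

Eb3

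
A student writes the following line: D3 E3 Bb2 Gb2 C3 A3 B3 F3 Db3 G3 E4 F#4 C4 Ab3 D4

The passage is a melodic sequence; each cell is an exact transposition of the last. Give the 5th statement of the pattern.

Unit = 5 notes; the statements start on D3, A3, E4, moving up a 5th each time.
Carrying on: B4 → F#5.
From F#5 the exact shape gives F#5 G#5 D5 Bb4 E5.

F#5 G#5 D5 Bb4 E5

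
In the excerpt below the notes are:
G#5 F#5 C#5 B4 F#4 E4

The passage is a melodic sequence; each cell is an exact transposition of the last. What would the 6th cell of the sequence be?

Taking 2-note groups, the heads are G#5, C#5, F#4: the pattern moves down a 5th.
Extending down a 5th: B3 → E3 → A2.
From A2 the exact shape gives A2 G2.

A2 G2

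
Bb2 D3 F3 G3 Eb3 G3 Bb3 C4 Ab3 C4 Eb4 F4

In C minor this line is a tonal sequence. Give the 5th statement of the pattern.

G4 Bb4 D5 Eb5

Unit = 4 notes; the statements start on Bb2, Eb3, Ab3, moving up a 4th each time.
Continuing the starts: D4 → G4.
From G4 the diatonic shape gives G4 Bb4 D5 Eb5.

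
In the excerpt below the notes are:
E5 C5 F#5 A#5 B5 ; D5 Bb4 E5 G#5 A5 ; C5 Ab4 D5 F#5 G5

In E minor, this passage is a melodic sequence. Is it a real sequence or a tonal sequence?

Each cell has the same semitone pattern (-4, 6, 4, 1) — intervals are preserved exactly.
And A#5 lies outside E minor, so the sequence is real rather than tonal.

real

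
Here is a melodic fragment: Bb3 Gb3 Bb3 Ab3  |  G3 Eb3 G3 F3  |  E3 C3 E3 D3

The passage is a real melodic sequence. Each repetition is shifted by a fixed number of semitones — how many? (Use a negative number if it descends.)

Unit = 4 notes; the statements start on Bb3, G3, E3, moving down a 3rd each time.
Bb3 to G3 spans -3 semitones.

-3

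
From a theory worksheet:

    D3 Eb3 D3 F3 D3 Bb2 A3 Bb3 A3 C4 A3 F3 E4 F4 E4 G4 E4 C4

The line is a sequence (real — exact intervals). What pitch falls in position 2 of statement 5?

G5

Grouping in 6s, the 2nd note of each cell is Eb3, Bb3, F4.
Extending up a 5th: C5 → G5.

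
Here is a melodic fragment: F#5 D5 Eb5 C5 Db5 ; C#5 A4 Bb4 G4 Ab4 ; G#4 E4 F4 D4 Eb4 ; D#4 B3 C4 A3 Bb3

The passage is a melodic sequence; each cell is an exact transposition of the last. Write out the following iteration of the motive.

A#3 F#3 G3 E3 F3

Taking 5-note groups, the heads are F#5, C#5, G#4, D#4: the pattern moves down a 4th.
From A#3 the exact shape gives A#3 F#3 G3 E3 F3.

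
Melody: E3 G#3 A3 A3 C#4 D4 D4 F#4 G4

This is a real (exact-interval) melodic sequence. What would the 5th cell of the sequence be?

The 3-note cells begin on E3, A3, D4 — each up a 4th from the last.
Carrying on: G4 → C5.
From C5 the exact shape gives C5 E5 F5.

C5 E5 F5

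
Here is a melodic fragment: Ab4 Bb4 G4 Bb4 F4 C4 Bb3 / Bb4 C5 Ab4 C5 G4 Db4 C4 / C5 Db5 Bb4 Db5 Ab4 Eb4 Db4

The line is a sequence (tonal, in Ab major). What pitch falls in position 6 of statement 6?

The unit is 7 notes. Position-6 pitches of the 3 shown cells: C4, Db4, Eb4.
Carrying that up a 2nd forward: F4 → G4 → Ab4.

Ab4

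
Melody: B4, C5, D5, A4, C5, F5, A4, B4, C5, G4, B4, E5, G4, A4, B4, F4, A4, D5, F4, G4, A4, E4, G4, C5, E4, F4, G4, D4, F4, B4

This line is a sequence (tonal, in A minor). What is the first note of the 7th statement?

C4

Taking 6-note groups, the heads are B4, A4, G4, F4, E4: the pattern moves down a 2nd.
Continuing: D4 → C4. Statement 7 starts on C4.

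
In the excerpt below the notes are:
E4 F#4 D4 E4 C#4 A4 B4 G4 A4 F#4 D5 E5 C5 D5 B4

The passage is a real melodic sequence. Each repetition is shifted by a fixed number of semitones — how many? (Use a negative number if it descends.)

5

With a 5-note motive the entries are E4, A4, D5, each up a 4th from the previous.
Counting half-steps from E4 to A4: 5.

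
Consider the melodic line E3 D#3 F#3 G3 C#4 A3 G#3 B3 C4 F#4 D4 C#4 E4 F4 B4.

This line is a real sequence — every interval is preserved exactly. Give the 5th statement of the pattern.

C5 B4 D5 Eb5 A5

Unit = 5 notes; the statements start on E3, A3, D4, moving up a 4th each time.
Extending up a 4th: G4 → C5.
Statement 5 starts on C5 and keeps the same exact contour: C5 B4 D5 Eb5 A5.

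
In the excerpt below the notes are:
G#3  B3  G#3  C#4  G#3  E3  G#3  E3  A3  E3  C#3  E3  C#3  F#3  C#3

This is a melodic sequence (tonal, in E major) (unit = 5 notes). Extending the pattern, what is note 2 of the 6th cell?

F#2

With 5-note cells, note 2 of each statement runs B3, G#3, E3.
Carrying that down a 3rd forward: C#3 → A2 → F#2.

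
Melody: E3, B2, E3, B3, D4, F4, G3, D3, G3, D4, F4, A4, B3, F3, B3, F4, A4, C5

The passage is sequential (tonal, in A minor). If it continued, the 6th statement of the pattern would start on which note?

Taking 6-note groups, the heads are E3, G3, B3: the pattern moves up a 3rd.
Continuing: D4 → F4 → A4. Statement 6 starts on A4.

A4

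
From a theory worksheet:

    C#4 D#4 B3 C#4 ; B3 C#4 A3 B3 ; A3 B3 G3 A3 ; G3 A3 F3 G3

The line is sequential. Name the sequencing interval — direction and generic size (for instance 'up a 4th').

down a 2nd

Taking 4-note groups, the heads are C#4, B3, A3, G3: the pattern moves down a 2nd.
C#4 to B3 is down a 2nd.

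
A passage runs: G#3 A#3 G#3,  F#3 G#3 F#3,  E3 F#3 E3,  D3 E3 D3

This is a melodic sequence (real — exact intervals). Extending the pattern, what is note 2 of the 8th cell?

Ab2

The unit is 3 notes. Position-2 pitches of the 4 shown cells: A#3, G#3, F#3, E3.
Carrying that down a 2nd forward: D3 → C3 → Bb2 → Ab2.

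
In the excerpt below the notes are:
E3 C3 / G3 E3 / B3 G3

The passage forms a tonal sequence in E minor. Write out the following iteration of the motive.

D4 B3

The 2-note cells begin on E3, G3, B3 — each up a 3rd from the last.
From D4 the diatonic shape gives D4 B3.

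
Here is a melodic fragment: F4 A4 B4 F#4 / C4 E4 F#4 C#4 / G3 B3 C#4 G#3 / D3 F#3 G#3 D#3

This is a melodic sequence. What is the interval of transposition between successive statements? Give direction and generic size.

down a 4th

With a 4-note motive the entries are F4, C4, G3, D3, each down a 4th from the previous.
From F4 to C4: down a 4th.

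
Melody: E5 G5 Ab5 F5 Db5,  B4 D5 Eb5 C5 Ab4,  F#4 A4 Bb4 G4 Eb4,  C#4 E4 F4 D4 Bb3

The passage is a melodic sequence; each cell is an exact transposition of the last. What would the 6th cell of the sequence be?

D#3 F#3 G3 E3 C3

Unit = 5 notes; the statements start on E5, B4, F#4, C#4, moving down a 4th each time.
Extending down a 4th: G#3 → D#3.
So cell 6 is D#3 F#3 G3 E3 C3.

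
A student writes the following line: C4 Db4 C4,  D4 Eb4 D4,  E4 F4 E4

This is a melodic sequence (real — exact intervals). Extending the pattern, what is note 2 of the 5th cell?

A4

Grouping in 3s, the 2nd note of each cell is Db4, Eb4, F4.
Carrying that up a 2nd forward: G4 → A4.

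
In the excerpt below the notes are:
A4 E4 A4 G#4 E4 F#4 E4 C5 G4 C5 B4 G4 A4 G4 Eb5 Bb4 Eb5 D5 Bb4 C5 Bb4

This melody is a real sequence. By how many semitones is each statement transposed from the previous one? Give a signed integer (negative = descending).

3

Taking 7-note groups, the heads are A4, C5, Eb5: the pattern moves up a 3rd.
Counting half-steps from A4 to C5: 3.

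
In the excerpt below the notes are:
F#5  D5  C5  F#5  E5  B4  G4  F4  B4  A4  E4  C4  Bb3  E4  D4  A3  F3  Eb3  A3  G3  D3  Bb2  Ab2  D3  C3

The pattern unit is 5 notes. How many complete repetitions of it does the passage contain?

25 notes in groups of 5 gives 25/5 = 5 statements.
Starts: F#5, B4, E4, A3, D3 — each down a 5th.

5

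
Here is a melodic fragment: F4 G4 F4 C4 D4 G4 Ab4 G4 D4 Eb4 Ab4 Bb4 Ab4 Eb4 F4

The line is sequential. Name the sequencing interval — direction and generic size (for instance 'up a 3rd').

Unit = 5 notes; the statements start on F4, G4, Ab4, moving up a 2nd each time.
F4 to G4 is up a 2nd.

up a 2nd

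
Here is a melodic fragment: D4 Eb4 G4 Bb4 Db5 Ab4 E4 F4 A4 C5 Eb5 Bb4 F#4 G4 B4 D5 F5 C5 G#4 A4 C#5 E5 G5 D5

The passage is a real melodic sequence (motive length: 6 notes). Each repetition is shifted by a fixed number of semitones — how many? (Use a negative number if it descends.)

2

Taking 6-note groups, the heads are D4, E4, F#4, G#4: the pattern moves up a 2nd.
D4→E4 is 64 − 62 = 2 semitones.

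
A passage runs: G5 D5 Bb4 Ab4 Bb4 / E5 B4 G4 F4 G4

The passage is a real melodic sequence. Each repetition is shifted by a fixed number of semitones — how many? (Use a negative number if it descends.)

-3

With a 5-note motive the entries are G5, E5, each down a 3rd from the previous.
G5 to E5 spans -3 semitones.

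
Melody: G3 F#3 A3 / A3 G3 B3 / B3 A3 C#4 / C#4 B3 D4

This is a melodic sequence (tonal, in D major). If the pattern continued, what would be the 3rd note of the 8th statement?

The unit is 3 notes. Position-3 pitches of the 4 shown cells: A3, B3, C#4, D4.
Each moves up a 2nd. Continuing: E4 → F#4 → G4 → A4.

A4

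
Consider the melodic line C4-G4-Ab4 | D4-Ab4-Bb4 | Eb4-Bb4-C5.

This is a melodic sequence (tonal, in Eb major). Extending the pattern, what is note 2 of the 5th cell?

D5

The unit is 3 notes. Position-2 pitches of the 3 shown cells: G4, Ab4, Bb4.
Each moves up a 2nd. Continuing: C5 → D5.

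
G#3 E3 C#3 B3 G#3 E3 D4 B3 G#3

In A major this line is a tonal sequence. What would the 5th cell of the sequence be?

Taking 3-note groups, the heads are G#3, B3, D4: the pattern moves up a 3rd.
Carrying on: F#4 → A4.
So cell 5 is A4 F#4 D4.

A4 F#4 D4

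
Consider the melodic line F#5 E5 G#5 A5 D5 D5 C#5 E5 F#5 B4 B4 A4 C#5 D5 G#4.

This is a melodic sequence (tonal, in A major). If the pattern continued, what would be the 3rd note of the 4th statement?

A4

With 5-note cells, note 3 of each statement runs G#5, E5, C#5.
Each moves down a 3rd; the next is A4.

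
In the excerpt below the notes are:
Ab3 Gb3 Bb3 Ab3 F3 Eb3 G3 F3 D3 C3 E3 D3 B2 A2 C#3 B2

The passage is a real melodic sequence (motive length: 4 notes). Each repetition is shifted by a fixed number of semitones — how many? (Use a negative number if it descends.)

Unit = 4 notes; the statements start on Ab3, F3, D3, B2, moving down a 3rd each time.
Ab3 to F3 spans -3 semitones.

-3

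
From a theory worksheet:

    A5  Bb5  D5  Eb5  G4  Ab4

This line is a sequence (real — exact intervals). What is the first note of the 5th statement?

F3

Unit = 2 notes; the statements start on A5, D5, G4, moving down a 5th each time.
Continuing: C4 → F3. Statement 5 starts on F3.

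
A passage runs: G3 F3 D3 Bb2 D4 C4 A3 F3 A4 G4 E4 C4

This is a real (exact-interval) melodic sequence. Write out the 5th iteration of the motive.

B5 A5 F#5 D5

Taking 4-note groups, the heads are G3, D4, A4: the pattern moves up a 5th.
Continuing the starts: E5 → B5.
From B5 the exact shape gives B5 A5 F#5 D5.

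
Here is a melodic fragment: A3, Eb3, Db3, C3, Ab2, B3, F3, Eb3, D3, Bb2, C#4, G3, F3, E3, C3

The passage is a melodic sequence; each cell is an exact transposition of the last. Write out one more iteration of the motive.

Unit = 5 notes; the statements start on A3, B3, C#4, moving up a 2nd each time.
Statement 4 starts on D#4 and keeps the same exact contour: D#4 A3 G3 F#3 D3.

D#4 A3 G3 F#3 D3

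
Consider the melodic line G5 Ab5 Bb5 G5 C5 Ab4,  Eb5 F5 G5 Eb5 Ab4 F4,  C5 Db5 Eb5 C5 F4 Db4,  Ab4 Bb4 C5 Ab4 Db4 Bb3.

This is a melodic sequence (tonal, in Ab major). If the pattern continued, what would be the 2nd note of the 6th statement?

With 6-note cells, note 2 of each statement runs Ab5, F5, Db5, Bb4.
Each moves down a 3rd. Continuing: G4 → Eb4.

Eb4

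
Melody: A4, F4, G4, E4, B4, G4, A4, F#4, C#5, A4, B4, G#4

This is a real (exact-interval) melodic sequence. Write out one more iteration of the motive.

With a 4-note motive the entries are A4, B4, C#5, each up a 2nd from the previous.
Statement 4 starts on D#5 and keeps the same exact contour: D#5 B4 C#5 A#4.

D#5 B4 C#5 A#4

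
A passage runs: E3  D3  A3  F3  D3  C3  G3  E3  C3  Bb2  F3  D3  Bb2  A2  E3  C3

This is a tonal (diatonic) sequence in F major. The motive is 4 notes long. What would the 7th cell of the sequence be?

F2 E2 Bb2 G2

With a 4-note motive the entries are E3, D3, C3, Bb2, each down a 2nd from the previous.
Extending down a 2nd: A2 → G2 → F2.
From F2 the diatonic shape gives F2 E2 Bb2 G2.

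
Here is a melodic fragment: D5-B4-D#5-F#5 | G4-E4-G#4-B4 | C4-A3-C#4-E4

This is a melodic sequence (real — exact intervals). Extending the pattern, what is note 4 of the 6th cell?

G2

Grouping in 4s, the 4th note of each cell is F#5, B4, E4.
Extending down a 5th: A3 → D3 → G2.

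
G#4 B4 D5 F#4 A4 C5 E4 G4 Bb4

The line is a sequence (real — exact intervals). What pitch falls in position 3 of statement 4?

With 3-note cells, note 3 of each statement runs D5, C5, Bb4.
Each moves down a 2nd; the next is Ab4.

Ab4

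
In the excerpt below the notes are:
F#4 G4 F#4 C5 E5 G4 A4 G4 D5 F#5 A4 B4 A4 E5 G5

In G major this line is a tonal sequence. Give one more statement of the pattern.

B4 C5 B4 F#5 A5

Unit = 5 notes; the statements start on F#4, G4, A4, moving up a 2nd each time.
Statement 4 starts on B4 and keeps the same diatonic contour: B4 C5 B4 F#5 A5.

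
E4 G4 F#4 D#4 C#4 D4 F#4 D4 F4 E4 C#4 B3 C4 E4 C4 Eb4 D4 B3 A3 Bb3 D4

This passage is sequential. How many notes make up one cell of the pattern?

There are 21 notes; a 7-note unit gives 3 cells:
E4 G4 F#4 D#4 C#4 D4 F#4 | D4 F4 E4 C#4 B3 C4 E4 | C4 Eb4 D4 B3 A3 Bb3 D4
Every group is a transposition down a 2nd of the one before; no shorter unit works.

7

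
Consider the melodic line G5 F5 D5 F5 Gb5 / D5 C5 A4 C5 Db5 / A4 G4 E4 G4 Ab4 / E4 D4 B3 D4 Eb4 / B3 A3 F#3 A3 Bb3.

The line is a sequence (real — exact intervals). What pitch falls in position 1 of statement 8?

G#2

Grouping in 5s, the 1st note of each cell is G5, D5, A4, E4, B3.
Carrying that down a 4th forward: F#3 → C#3 → G#2.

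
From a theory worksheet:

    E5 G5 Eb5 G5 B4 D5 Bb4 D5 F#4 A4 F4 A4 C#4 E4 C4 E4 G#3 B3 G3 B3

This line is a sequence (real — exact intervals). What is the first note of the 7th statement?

Unit = 4 notes; the statements start on E5, B4, F#4, C#4, G#3, moving down a 4th each time.
Extending the heads down a 4th: D#3 → A#2.

A#2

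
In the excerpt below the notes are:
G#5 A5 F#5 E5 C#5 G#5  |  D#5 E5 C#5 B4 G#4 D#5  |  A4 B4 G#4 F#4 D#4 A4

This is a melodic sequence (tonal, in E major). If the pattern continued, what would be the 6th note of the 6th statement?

F#3

With 6-note cells, note 6 of each statement runs G#5, D#5, A4.
Each moves down a 4th. Continuing: E4 → B3 → F#3.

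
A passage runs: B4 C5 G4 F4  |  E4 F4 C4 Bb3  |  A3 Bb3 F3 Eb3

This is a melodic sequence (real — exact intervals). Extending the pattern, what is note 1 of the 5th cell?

The unit is 4 notes. Position-1 pitches of the 3 shown cells: B4, E4, A3.
Each moves down a 5th. Continuing: D3 → G2.

G2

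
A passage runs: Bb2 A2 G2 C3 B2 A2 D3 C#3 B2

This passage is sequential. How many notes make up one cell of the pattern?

3

9 notes total. Splitting into 3 groups of 3:
Bb2 A2 G2 | C3 B2 A2 | D3 C#3 B2
That's a consistent up a 2nd shift per cell, and no other grouping gives one.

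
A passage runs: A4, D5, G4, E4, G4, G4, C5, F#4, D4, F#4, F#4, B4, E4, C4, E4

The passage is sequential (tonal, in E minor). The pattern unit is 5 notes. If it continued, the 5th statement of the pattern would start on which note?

D4

The 5-note cells begin on A4, G4, F#4 — each down a 2nd from the last.
Continuing: E4 → D4. Statement 5 starts on D4.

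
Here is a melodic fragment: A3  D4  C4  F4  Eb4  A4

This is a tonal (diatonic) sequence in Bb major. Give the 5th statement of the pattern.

With a 2-note motive the entries are A3, C4, Eb4, each up a 3rd from the previous.
Continuing the starts: G4 → Bb4.
So cell 5 is Bb4 Eb5.

Bb4 Eb5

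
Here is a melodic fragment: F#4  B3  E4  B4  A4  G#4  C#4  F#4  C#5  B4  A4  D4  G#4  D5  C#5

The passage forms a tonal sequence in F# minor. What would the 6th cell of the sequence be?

D5 G#4 C#5 G#5 F#5

Unit = 5 notes; the statements start on F#4, G#4, A4, moving up a 2nd each time.
Carrying on: B4 → C#5 → D5.
Statement 6 starts on D5 and keeps the same diatonic contour: D5 G#4 C#5 G#5 F#5.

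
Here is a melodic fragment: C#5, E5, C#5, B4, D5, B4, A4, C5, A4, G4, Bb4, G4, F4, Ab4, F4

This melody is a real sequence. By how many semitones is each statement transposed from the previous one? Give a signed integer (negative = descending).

-2

Taking 3-note groups, the heads are C#5, B4, A4, G4, F4: the pattern moves down a 2nd.
C#5→B4 is 71 − 73 = -2 semitones.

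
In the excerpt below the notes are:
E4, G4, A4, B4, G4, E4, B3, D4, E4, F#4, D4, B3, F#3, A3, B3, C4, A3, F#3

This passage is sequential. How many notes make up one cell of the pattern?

6

Try groups of 6 (3 cells in 18 notes):
E4 G4 A4 B4 G4 E4 | B3 D4 E4 F#4 D4 B3 | F#3 A3 B3 C4 A3 F#3
That's a consistent down a 4th shift per cell, and no other grouping gives one.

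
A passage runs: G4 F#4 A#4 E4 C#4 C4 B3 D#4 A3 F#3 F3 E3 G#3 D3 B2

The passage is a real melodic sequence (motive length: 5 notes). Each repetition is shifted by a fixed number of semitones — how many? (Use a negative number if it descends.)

-7

With a 5-note motive the entries are G4, C4, F3, each down a 5th from the previous.
G4 to C4 spans -7 semitones.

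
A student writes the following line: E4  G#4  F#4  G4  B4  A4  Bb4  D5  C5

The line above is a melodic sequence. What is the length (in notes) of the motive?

3

There are 9 notes; a 3-note unit gives 3 cells:
E4 G#4 F#4 | G4 B4 A4 | Bb4 D5 C5
Each cell is the previous one up a 3rd — so the unit is 3 notes.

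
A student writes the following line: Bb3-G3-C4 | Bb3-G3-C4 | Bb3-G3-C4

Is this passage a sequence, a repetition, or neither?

repetition

Each 3-note cell is identical (Bb3 G3 C4), restated at the same pitch.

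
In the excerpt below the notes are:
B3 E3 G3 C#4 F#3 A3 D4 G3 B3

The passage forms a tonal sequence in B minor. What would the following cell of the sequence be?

The 3-note cells begin on B3, C#4, D4 — each up a 2nd from the last.
Statement 4 starts on E4 and keeps the same diatonic contour: E4 A3 C#4.

E4 A3 C#4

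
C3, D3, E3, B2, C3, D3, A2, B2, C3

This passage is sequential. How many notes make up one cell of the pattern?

3

Try groups of 3 (3 cells in 9 notes):
C3 D3 E3 | B2 C3 D3 | A2 B2 C3
Each cell is the previous one down a 2nd — so the unit is 3 notes.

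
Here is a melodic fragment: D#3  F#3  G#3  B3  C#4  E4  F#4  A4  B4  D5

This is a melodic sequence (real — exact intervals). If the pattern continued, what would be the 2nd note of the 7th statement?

C6

The unit is 2 notes. Position-2 pitches of the 5 shown cells: F#3, B3, E4, A4, D5.
Extending up a 4th: G5 → C6.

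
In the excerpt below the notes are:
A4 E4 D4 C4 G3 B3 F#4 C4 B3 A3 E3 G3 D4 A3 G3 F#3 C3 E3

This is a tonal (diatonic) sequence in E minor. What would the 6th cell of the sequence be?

E3 B2 A2 G2 D2 F#2

With a 6-note motive the entries are A4, F#4, D4, each down a 3rd from the previous.
Continuing the starts: B3 → G3 → E3.
From E3 the diatonic shape gives E3 B2 A2 G2 D2 F#2.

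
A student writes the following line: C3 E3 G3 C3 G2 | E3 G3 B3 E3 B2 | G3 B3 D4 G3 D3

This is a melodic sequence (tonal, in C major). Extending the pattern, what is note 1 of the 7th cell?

The unit is 5 notes. Position-1 pitches of the 3 shown cells: C3, E3, G3.
Carrying that up a 3rd forward: B3 → D4 → F4 → A4.

A4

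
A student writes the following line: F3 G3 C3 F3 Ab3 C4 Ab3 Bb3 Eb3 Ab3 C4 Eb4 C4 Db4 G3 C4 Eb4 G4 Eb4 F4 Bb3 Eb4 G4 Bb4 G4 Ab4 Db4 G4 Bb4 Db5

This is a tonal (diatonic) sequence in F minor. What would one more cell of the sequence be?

With a 6-note motive the entries are F3, Ab3, C4, Eb4, G4, each up a 3rd from the previous.
Statement 6 starts on Bb4 and keeps the same diatonic contour: Bb4 C5 F4 Bb4 Db5 F5.

Bb4 C5 F4 Bb4 Db5 F5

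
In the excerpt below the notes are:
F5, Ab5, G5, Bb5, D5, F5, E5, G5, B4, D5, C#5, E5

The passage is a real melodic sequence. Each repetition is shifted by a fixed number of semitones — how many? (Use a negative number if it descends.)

The 4-note cells begin on F5, D5, B4 — each down a 3rd from the last.
Counting half-steps from F5 to D5: -3.

-3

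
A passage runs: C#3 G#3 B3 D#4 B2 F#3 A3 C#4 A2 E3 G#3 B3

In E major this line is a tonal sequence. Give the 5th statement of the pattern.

F#2 C#3 E3 G#3

With a 4-note motive the entries are C#3, B2, A2, each down a 2nd from the previous.
Carrying on: G#2 → F#2.
So cell 5 is F#2 C#3 E3 G#3.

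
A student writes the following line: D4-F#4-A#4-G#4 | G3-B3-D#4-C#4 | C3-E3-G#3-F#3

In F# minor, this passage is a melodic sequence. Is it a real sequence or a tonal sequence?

real

Each cell has the same semitone pattern (4, 4, -2) — intervals are preserved exactly.
And A#4 lies outside F# minor, so the sequence is real rather than tonal.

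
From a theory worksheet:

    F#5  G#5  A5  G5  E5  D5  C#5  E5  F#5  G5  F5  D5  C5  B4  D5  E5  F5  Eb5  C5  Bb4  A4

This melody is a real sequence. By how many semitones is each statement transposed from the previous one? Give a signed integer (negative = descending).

-2

With a 7-note motive the entries are F#5, E5, D5, each down a 2nd from the previous.
F#5 to E5 spans -2 semitones.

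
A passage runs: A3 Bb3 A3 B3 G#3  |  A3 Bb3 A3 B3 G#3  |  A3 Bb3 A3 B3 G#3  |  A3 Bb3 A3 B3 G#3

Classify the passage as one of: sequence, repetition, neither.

Each 5-note cell is identical (A3 Bb3 A3 B3 G#3), restated at the same pitch.

repetition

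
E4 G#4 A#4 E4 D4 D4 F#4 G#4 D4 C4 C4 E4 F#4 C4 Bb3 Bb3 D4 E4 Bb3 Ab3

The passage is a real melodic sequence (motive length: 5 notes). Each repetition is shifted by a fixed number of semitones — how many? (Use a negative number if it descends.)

-2

The 5-note cells begin on E4, D4, C4, Bb3 — each down a 2nd from the last.
Counting half-steps from E4 to D4: -2.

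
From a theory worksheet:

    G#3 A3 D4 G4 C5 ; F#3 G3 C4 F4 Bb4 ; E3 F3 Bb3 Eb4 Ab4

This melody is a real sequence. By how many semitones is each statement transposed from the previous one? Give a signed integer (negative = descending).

-2

With a 5-note motive the entries are G#3, F#3, E3, each down a 2nd from the previous.
G#3→F#3 is 54 − 56 = -2 semitones.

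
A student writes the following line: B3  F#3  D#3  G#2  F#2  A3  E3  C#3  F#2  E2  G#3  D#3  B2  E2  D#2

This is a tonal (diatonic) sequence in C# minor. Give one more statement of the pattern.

Unit = 5 notes; the statements start on B3, A3, G#3, moving down a 2nd each time.
From F#3 the diatonic shape gives F#3 C#3 A2 D#2 C#2.

F#3 C#3 A2 D#2 C#2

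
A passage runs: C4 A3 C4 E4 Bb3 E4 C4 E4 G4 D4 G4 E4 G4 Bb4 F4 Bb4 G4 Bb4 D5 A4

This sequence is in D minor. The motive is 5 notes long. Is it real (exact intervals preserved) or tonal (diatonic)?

Every note is diatonic to D minor.
Cell 1 has -3 semitones from note 1 to 2, but cell 2 has -4 — the interval quality changes while the contour stays the same, which is the hallmark of a tonal sequence.

tonal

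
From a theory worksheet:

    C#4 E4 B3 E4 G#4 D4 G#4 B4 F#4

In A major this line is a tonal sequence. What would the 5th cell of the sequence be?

D5 F#5 C#5

With a 3-note motive the entries are C#4, E4, G#4, each up a 3rd from the previous.
Extending up a 3rd: B4 → D5.
Statement 5 starts on D5 and keeps the same diatonic contour: D5 F#5 C#5.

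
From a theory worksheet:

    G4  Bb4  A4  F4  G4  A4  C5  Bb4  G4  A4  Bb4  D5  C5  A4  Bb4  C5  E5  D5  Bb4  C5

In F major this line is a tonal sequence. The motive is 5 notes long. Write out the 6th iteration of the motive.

E5 G5 F5 D5 E5

Taking 5-note groups, the heads are G4, A4, Bb4, C5: the pattern moves up a 2nd.
Extending up a 2nd: D5 → E5.
So cell 6 is E5 G5 F5 D5 E5.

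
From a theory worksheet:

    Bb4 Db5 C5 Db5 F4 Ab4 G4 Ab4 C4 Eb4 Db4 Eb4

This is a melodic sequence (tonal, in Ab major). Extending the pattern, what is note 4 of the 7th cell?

G2

The unit is 4 notes. Position-4 pitches of the 3 shown cells: Db5, Ab4, Eb4.
Each moves down a 4th. Continuing: Bb3 → F3 → C3 → G2.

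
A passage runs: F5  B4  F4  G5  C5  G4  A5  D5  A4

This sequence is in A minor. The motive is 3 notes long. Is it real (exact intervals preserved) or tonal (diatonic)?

tonal

Every note is diatonic to A minor.
Cell 1 has -6 semitones from note 1 to 2, but cell 2 has -7 — the interval quality changes while the contour stays the same, which is the hallmark of a tonal sequence.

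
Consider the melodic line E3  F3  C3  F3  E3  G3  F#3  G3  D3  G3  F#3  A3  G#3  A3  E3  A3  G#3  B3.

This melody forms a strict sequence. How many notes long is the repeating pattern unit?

18 notes total. Splitting into 3 groups of 6:
E3 F3 C3 F3 E3 G3 | F#3 G3 D3 G3 F#3 A3 | G#3 A3 E3 A3 G#3 B3
Each cell is the previous one up a 2nd — so the unit is 6 notes.

6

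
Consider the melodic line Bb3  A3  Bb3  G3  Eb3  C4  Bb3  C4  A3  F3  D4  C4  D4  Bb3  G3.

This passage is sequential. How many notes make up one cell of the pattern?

Try groups of 5 (3 cells in 15 notes):
Bb3 A3 Bb3 G3 Eb3 | C4 Bb3 C4 A3 F3 | D4 C4 D4 Bb3 G3
Each cell is the previous one up a 2nd — so the unit is 5 notes.

5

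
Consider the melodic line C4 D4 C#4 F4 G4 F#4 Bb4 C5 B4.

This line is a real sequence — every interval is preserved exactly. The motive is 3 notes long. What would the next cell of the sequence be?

Eb5 F5 E5

The 3-note cells begin on C4, F4, Bb4 — each up a 4th from the last.
Statement 4 starts on Eb5 and keeps the same exact contour: Eb5 F5 E5.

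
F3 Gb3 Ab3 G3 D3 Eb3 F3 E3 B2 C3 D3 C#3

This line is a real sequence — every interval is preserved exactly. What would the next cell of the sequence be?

The 4-note cells begin on F3, D3, B2 — each down a 3rd from the last.
Statement 4 starts on G#2 and keeps the same exact contour: G#2 A2 B2 A#2.

G#2 A2 B2 A#2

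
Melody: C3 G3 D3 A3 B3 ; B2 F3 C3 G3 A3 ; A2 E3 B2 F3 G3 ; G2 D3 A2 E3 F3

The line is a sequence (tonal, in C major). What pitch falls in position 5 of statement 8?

Grouping in 5s, the 5th note of each cell is B3, A3, G3, F3.
Extending down a 2nd: E3 → D3 → C3 → B2.

B2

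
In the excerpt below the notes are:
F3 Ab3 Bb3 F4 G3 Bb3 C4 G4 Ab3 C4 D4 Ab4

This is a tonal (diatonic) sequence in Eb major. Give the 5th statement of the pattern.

Taking 4-note groups, the heads are F3, G3, Ab3: the pattern moves up a 2nd.
Carrying on: Bb3 → C4.
From C4 the diatonic shape gives C4 Eb4 F4 C5.

C4 Eb4 F4 C5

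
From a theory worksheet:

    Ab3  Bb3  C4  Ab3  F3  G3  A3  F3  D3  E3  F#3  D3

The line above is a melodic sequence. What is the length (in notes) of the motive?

4

There are 12 notes; a 4-note unit gives 3 cells:
Ab3 Bb3 C4 Ab3 | F3 G3 A3 F3 | D3 E3 F#3 D3
Every group is a transposition down a 3rd of the one before; no shorter unit works.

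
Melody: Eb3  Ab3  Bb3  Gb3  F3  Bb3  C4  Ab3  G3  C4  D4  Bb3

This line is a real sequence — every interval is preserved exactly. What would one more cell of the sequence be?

A3 D4 E4 C4

With a 4-note motive the entries are Eb3, F3, G3, each up a 2nd from the previous.
Statement 4 starts on A3 and keeps the same exact contour: A3 D4 E4 C4.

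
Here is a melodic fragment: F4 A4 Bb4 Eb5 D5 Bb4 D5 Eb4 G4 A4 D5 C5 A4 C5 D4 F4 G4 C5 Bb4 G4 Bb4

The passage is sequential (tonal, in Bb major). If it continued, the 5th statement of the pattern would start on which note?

The 7-note cells begin on F4, Eb4, D4 — each down a 2nd from the last.
Continuing: C4 → Bb3. Statement 5 starts on Bb3.

Bb3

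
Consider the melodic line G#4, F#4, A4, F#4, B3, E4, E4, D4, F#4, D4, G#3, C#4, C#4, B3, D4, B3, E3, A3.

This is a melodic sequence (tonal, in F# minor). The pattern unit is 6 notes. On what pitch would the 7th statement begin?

B2

Unit = 6 notes; the statements start on G#4, E4, C#4, moving down a 3rd each time.
Continuing: A3 → F#3 → D3 → B2. Statement 7 starts on B2.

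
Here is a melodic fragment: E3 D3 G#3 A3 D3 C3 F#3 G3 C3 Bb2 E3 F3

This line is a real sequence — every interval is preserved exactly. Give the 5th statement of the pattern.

Ab2 Gb2 C3 Db3

With a 4-note motive the entries are E3, D3, C3, each down a 2nd from the previous.
Carrying on: Bb2 → Ab2.
So cell 5 is Ab2 Gb2 C3 Db3.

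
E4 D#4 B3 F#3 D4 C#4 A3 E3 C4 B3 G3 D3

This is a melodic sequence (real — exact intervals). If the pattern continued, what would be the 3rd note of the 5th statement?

The unit is 4 notes. Position-3 pitches of the 3 shown cells: B3, A3, G3.
Each moves down a 2nd. Continuing: F3 → Eb3.

Eb3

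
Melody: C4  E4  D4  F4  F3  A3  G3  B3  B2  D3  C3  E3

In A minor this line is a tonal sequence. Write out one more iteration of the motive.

Unit = 4 notes; the statements start on C4, F3, B2, moving down a 5th each time.
Statement 4 starts on E2 and keeps the same diatonic contour: E2 G2 F2 A2.

E2 G2 F2 A2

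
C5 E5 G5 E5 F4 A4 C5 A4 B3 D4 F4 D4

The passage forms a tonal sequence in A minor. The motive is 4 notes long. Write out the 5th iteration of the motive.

With a 4-note motive the entries are C5, F4, B3, each down a 5th from the previous.
Extending down a 5th: E3 → A2.
From A2 the diatonic shape gives A2 C3 E3 C3.

A2 C3 E3 C3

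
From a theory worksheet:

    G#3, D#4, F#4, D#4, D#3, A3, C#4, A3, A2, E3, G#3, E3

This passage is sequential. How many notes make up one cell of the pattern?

4

12 notes total. Splitting into 3 groups of 4:
G#3 D#4 F#4 D#4 | D#3 A3 C#4 A3 | A2 E3 G#3 E3
Every group is a transposition down a 4th of the one before; no shorter unit works.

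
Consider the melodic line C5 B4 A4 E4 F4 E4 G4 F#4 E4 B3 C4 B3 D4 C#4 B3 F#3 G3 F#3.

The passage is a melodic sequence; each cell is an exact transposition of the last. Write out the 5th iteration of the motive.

With a 6-note motive the entries are C5, G4, D4, each down a 4th from the previous.
Carrying on: A3 → E3.
From E3 the exact shape gives E3 D#3 C#3 G#2 A2 G#2.

E3 D#3 C#3 G#2 A2 G#2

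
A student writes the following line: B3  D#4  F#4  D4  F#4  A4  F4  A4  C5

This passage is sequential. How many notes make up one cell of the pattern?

There are 9 notes; a 3-note unit gives 3 cells:
B3 D#4 F#4 | D4 F#4 A4 | F4 A4 C5
That's a consistent up a 3rd shift per cell, and no other grouping gives one.

3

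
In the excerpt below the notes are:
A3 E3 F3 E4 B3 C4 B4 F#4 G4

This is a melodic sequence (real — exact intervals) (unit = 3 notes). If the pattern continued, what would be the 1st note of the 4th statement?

F#5

With 3-note cells, note 1 of each statement runs A3, E4, B4.
From B4, up a 5th gives F#5.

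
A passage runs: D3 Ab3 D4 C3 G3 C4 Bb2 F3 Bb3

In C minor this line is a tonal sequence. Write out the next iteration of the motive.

Ab2 Eb3 Ab3

The 3-note cells begin on D3, C3, Bb2 — each down a 2nd from the last.
Statement 4 starts on Ab2 and keeps the same diatonic contour: Ab2 Eb3 Ab3.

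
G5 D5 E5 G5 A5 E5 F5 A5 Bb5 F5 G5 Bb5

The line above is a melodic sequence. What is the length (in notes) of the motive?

Try groups of 4 (3 cells in 12 notes):
G5 D5 E5 G5 | A5 E5 F5 A5 | Bb5 F5 G5 Bb5
Each cell is the previous one up a 2nd — so the unit is 4 notes.

4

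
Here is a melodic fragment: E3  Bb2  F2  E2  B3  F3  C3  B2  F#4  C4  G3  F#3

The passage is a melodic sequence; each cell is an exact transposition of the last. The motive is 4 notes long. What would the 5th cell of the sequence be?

G#5 D5 A4 G#4

Taking 4-note groups, the heads are E3, B3, F#4: the pattern moves up a 5th.
Extending up a 5th: C#5 → G#5.
So cell 5 is G#5 D5 A4 G#4.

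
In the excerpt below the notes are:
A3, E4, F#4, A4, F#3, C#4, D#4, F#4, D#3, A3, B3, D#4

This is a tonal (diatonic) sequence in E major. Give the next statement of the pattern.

Taking 4-note groups, the heads are A3, F#3, D#3: the pattern moves down a 3rd.
So cell 4 is B2 F#3 G#3 B3.

B2 F#3 G#3 B3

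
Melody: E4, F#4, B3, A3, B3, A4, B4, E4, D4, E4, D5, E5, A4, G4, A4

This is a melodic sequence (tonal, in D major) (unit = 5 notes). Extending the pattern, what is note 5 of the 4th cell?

The unit is 5 notes. Position-5 pitches of the 3 shown cells: B3, E4, A4.
Each moves up a 4th; the next is D5.

D5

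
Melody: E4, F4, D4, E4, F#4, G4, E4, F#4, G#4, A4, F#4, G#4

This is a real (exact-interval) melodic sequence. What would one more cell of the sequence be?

The 4-note cells begin on E4, F#4, G#4 — each up a 2nd from the last.
So cell 4 is A#4 B4 G#4 A#4.

A#4 B4 G#4 A#4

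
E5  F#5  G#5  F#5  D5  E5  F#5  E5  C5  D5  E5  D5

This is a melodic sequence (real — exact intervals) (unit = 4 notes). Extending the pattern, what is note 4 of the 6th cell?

With 4-note cells, note 4 of each statement runs F#5, E5, D5.
Each moves down a 2nd. Continuing: C5 → Bb4 → Ab4.

Ab4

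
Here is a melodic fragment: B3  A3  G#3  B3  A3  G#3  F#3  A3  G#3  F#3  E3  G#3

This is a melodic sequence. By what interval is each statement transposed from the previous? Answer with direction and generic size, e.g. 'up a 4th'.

The 4-note cells begin on B3, A3, G#3 — each down a 2nd from the last.
B3 to A3 is down a 2nd.

down a 2nd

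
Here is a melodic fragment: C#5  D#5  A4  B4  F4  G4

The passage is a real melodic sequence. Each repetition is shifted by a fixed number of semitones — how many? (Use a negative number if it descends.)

Taking 2-note groups, the heads are C#5, A4, F4: the pattern moves down a 3rd.
Counting half-steps from C#5 to A4: -4.

-4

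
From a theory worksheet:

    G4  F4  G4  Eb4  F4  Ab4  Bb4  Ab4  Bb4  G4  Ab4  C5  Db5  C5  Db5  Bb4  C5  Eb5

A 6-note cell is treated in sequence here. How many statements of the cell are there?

3

18 notes in groups of 6 gives 18/6 = 3 statements.
Starts: G4, Bb4, Db5 — each up a 3rd.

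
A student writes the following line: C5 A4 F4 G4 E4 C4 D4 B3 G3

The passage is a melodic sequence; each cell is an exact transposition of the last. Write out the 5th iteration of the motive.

E3 C#3 A2

The 3-note cells begin on C5, G4, D4 — each down a 4th from the last.
Extending down a 4th: A3 → E3.
Statement 5 starts on E3 and keeps the same exact contour: E3 C#3 A2.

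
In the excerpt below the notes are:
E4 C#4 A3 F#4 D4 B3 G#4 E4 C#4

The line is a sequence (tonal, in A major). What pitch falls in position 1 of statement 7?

The unit is 3 notes. Position-1 pitches of the 3 shown cells: E4, F#4, G#4.
Extending up a 2nd: A4 → B4 → C#5 → D5.

D5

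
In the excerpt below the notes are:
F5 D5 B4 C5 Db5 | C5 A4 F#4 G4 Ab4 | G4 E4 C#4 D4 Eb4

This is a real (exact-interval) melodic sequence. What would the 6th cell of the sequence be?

E3 C#3 A#2 B2 C3

Unit = 5 notes; the statements start on F5, C5, G4, moving down a 4th each time.
Continuing the starts: D4 → A3 → E3.
From E3 the exact shape gives E3 C#3 A#2 B2 C3.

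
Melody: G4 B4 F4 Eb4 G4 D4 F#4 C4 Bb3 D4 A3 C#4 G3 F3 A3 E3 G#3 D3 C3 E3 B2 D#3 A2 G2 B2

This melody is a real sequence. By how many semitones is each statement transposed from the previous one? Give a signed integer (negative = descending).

-5

Unit = 5 notes; the statements start on G4, D4, A3, E3, B2, moving down a 4th each time.
G4 to D4 spans -5 semitones.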